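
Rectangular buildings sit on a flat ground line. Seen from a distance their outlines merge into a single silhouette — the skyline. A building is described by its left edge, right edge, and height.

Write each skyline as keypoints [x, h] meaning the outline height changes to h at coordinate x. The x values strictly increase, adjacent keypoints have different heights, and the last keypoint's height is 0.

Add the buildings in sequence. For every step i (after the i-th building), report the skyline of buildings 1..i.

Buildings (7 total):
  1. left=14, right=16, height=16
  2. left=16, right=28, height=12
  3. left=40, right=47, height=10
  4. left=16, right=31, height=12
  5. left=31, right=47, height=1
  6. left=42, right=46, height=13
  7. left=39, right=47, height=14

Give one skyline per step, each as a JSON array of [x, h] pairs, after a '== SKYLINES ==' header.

== SKYLINES ==
[[14,16],[16,0]]
[[14,16],[16,12],[28,0]]
[[14,16],[16,12],[28,0],[40,10],[47,0]]
[[14,16],[16,12],[31,0],[40,10],[47,0]]
[[14,16],[16,12],[31,1],[40,10],[47,0]]
[[14,16],[16,12],[31,1],[40,10],[42,13],[46,10],[47,0]]
[[14,16],[16,12],[31,1],[39,14],[47,0]]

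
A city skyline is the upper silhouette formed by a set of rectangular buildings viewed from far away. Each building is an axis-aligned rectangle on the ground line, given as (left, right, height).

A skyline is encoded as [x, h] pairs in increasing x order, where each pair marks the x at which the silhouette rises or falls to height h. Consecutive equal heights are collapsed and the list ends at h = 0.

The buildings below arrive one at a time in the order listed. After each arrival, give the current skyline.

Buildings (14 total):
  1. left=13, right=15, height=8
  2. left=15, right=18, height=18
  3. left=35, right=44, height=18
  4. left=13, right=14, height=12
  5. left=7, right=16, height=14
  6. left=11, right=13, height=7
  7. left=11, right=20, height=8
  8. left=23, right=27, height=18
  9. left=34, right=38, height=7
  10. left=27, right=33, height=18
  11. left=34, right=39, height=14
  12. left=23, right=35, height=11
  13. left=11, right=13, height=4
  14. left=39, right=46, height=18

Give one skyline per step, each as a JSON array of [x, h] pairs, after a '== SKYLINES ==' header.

== SKYLINES ==
[[13,8],[15,0]]
[[13,8],[15,18],[18,0]]
[[13,8],[15,18],[18,0],[35,18],[44,0]]
[[13,12],[14,8],[15,18],[18,0],[35,18],[44,0]]
[[7,14],[15,18],[18,0],[35,18],[44,0]]
[[7,14],[15,18],[18,0],[35,18],[44,0]]
[[7,14],[15,18],[18,8],[20,0],[35,18],[44,0]]
[[7,14],[15,18],[18,8],[20,0],[23,18],[27,0],[35,18],[44,0]]
[[7,14],[15,18],[18,8],[20,0],[23,18],[27,0],[34,7],[35,18],[44,0]]
[[7,14],[15,18],[18,8],[20,0],[23,18],[33,0],[34,7],[35,18],[44,0]]
[[7,14],[15,18],[18,8],[20,0],[23,18],[33,0],[34,14],[35,18],[44,0]]
[[7,14],[15,18],[18,8],[20,0],[23,18],[33,11],[34,14],[35,18],[44,0]]
[[7,14],[15,18],[18,8],[20,0],[23,18],[33,11],[34,14],[35,18],[44,0]]
[[7,14],[15,18],[18,8],[20,0],[23,18],[33,11],[34,14],[35,18],[46,0]]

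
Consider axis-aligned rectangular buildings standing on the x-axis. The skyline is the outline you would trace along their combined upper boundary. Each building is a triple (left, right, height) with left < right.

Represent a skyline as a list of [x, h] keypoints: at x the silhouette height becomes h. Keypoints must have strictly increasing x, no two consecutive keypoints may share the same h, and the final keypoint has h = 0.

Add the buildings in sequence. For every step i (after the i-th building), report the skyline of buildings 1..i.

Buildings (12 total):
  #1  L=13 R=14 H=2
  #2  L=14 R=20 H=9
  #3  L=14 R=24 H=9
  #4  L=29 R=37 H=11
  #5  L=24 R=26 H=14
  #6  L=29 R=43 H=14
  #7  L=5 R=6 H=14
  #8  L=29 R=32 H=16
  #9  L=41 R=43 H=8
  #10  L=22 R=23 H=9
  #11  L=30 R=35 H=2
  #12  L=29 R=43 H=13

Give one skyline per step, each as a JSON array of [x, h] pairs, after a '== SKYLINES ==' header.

== SKYLINES ==
[[13,2],[14,0]]
[[13,2],[14,9],[20,0]]
[[13,2],[14,9],[24,0]]
[[13,2],[14,9],[24,0],[29,11],[37,0]]
[[13,2],[14,9],[24,14],[26,0],[29,11],[37,0]]
[[13,2],[14,9],[24,14],[26,0],[29,14],[43,0]]
[[5,14],[6,0],[13,2],[14,9],[24,14],[26,0],[29,14],[43,0]]
[[5,14],[6,0],[13,2],[14,9],[24,14],[26,0],[29,16],[32,14],[43,0]]
[[5,14],[6,0],[13,2],[14,9],[24,14],[26,0],[29,16],[32,14],[43,0]]
[[5,14],[6,0],[13,2],[14,9],[24,14],[26,0],[29,16],[32,14],[43,0]]
[[5,14],[6,0],[13,2],[14,9],[24,14],[26,0],[29,16],[32,14],[43,0]]
[[5,14],[6,0],[13,2],[14,9],[24,14],[26,0],[29,16],[32,14],[43,0]]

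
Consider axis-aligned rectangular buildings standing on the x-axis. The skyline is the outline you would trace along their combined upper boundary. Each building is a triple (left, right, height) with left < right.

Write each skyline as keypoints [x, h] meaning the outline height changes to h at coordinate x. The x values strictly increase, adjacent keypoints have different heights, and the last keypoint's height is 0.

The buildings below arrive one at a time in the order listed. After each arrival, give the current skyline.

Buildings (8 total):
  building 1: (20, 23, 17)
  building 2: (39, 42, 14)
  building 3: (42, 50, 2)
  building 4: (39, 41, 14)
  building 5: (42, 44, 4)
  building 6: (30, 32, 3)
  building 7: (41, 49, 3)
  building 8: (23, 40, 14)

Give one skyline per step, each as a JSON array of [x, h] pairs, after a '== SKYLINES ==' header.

== SKYLINES ==
[[20,17],[23,0]]
[[20,17],[23,0],[39,14],[42,0]]
[[20,17],[23,0],[39,14],[42,2],[50,0]]
[[20,17],[23,0],[39,14],[42,2],[50,0]]
[[20,17],[23,0],[39,14],[42,4],[44,2],[50,0]]
[[20,17],[23,0],[30,3],[32,0],[39,14],[42,4],[44,2],[50,0]]
[[20,17],[23,0],[30,3],[32,0],[39,14],[42,4],[44,3],[49,2],[50,0]]
[[20,17],[23,14],[42,4],[44,3],[49,2],[50,0]]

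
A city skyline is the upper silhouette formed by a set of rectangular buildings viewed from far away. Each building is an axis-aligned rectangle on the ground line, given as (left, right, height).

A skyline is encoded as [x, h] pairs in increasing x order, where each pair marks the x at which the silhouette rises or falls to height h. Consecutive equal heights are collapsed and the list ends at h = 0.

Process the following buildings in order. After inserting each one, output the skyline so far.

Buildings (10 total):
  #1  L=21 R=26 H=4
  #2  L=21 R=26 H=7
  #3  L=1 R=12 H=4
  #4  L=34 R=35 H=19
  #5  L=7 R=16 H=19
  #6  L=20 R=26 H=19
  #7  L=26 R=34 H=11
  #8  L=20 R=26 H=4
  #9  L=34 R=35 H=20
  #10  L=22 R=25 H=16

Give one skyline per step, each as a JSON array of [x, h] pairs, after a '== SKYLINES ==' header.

== SKYLINES ==
[[21,4],[26,0]]
[[21,7],[26,0]]
[[1,4],[12,0],[21,7],[26,0]]
[[1,4],[12,0],[21,7],[26,0],[34,19],[35,0]]
[[1,4],[7,19],[16,0],[21,7],[26,0],[34,19],[35,0]]
[[1,4],[7,19],[16,0],[20,19],[26,0],[34,19],[35,0]]
[[1,4],[7,19],[16,0],[20,19],[26,11],[34,19],[35,0]]
[[1,4],[7,19],[16,0],[20,19],[26,11],[34,19],[35,0]]
[[1,4],[7,19],[16,0],[20,19],[26,11],[34,20],[35,0]]
[[1,4],[7,19],[16,0],[20,19],[26,11],[34,20],[35,0]]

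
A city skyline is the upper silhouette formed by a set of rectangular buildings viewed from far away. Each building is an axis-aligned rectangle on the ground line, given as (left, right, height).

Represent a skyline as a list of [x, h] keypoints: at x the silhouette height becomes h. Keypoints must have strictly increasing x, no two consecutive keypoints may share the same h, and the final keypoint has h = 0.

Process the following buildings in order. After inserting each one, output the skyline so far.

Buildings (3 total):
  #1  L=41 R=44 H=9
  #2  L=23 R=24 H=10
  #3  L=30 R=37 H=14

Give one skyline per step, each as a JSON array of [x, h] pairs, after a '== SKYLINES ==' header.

== SKYLINES ==
[[41,9],[44,0]]
[[23,10],[24,0],[41,9],[44,0]]
[[23,10],[24,0],[30,14],[37,0],[41,9],[44,0]]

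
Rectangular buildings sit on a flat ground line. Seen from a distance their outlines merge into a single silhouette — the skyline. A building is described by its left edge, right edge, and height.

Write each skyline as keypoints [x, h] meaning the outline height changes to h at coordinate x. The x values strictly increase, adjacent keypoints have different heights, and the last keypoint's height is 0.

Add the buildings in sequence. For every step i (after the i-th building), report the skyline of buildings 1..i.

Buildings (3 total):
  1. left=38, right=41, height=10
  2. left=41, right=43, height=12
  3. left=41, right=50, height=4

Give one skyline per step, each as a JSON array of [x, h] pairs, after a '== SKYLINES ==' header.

== SKYLINES ==
[[38,10],[41,0]]
[[38,10],[41,12],[43,0]]
[[38,10],[41,12],[43,4],[50,0]]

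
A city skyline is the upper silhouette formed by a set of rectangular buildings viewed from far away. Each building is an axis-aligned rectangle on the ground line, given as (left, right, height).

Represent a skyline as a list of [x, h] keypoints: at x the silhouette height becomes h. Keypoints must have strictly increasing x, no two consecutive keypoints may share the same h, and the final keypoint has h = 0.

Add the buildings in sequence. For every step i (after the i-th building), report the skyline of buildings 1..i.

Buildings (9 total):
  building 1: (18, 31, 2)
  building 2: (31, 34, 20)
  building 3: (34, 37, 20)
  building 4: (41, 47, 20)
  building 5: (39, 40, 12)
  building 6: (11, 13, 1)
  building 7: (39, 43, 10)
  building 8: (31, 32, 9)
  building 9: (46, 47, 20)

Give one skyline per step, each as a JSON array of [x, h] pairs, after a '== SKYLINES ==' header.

== SKYLINES ==
[[18,2],[31,0]]
[[18,2],[31,20],[34,0]]
[[18,2],[31,20],[37,0]]
[[18,2],[31,20],[37,0],[41,20],[47,0]]
[[18,2],[31,20],[37,0],[39,12],[40,0],[41,20],[47,0]]
[[11,1],[13,0],[18,2],[31,20],[37,0],[39,12],[40,0],[41,20],[47,0]]
[[11,1],[13,0],[18,2],[31,20],[37,0],[39,12],[40,10],[41,20],[47,0]]
[[11,1],[13,0],[18,2],[31,20],[37,0],[39,12],[40,10],[41,20],[47,0]]
[[11,1],[13,0],[18,2],[31,20],[37,0],[39,12],[40,10],[41,20],[47,0]]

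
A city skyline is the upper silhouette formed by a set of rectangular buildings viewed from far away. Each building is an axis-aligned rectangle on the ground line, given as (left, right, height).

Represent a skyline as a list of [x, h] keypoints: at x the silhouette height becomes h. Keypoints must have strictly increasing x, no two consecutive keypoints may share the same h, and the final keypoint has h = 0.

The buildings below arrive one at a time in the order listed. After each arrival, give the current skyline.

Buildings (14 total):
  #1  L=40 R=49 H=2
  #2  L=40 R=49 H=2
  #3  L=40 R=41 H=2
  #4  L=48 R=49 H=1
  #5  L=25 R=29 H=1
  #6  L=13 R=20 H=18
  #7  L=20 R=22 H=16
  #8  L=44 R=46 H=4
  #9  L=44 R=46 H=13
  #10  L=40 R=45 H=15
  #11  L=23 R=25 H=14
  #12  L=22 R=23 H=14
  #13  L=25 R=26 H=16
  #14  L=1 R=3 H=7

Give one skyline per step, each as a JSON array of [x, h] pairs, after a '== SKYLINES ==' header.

== SKYLINES ==
[[40,2],[49,0]]
[[40,2],[49,0]]
[[40,2],[49,0]]
[[40,2],[49,0]]
[[25,1],[29,0],[40,2],[49,0]]
[[13,18],[20,0],[25,1],[29,0],[40,2],[49,0]]
[[13,18],[20,16],[22,0],[25,1],[29,0],[40,2],[49,0]]
[[13,18],[20,16],[22,0],[25,1],[29,0],[40,2],[44,4],[46,2],[49,0]]
[[13,18],[20,16],[22,0],[25,1],[29,0],[40,2],[44,13],[46,2],[49,0]]
[[13,18],[20,16],[22,0],[25,1],[29,0],[40,15],[45,13],[46,2],[49,0]]
[[13,18],[20,16],[22,0],[23,14],[25,1],[29,0],[40,15],[45,13],[46,2],[49,0]]
[[13,18],[20,16],[22,14],[25,1],[29,0],[40,15],[45,13],[46,2],[49,0]]
[[13,18],[20,16],[22,14],[25,16],[26,1],[29,0],[40,15],[45,13],[46,2],[49,0]]
[[1,7],[3,0],[13,18],[20,16],[22,14],[25,16],[26,1],[29,0],[40,15],[45,13],[46,2],[49,0]]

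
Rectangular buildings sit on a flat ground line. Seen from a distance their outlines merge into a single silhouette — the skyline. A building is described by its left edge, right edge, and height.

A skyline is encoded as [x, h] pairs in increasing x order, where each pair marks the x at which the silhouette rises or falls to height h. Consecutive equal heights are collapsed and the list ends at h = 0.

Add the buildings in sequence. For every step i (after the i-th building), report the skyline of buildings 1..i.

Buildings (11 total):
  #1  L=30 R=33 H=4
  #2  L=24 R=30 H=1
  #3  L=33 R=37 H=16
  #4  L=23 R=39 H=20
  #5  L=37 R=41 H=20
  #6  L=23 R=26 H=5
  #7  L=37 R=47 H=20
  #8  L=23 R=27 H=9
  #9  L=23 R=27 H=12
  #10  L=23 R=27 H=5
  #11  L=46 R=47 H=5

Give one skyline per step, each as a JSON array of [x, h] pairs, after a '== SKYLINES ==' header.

== SKYLINES ==
[[30,4],[33,0]]
[[24,1],[30,4],[33,0]]
[[24,1],[30,4],[33,16],[37,0]]
[[23,20],[39,0]]
[[23,20],[41,0]]
[[23,20],[41,0]]
[[23,20],[47,0]]
[[23,20],[47,0]]
[[23,20],[47,0]]
[[23,20],[47,0]]
[[23,20],[47,0]]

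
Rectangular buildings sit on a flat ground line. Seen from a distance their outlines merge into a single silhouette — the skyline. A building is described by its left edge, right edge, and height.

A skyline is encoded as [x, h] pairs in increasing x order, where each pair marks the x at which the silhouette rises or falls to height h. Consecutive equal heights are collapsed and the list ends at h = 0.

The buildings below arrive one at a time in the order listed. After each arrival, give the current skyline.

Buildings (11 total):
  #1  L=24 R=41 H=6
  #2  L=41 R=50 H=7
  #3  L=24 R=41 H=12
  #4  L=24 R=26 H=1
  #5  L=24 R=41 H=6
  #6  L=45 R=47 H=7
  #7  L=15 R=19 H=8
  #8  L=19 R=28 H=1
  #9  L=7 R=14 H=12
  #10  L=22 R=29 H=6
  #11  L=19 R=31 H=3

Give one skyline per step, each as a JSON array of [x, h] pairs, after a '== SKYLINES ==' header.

== SKYLINES ==
[[24,6],[41,0]]
[[24,6],[41,7],[50,0]]
[[24,12],[41,7],[50,0]]
[[24,12],[41,7],[50,0]]
[[24,12],[41,7],[50,0]]
[[24,12],[41,7],[50,0]]
[[15,8],[19,0],[24,12],[41,7],[50,0]]
[[15,8],[19,1],[24,12],[41,7],[50,0]]
[[7,12],[14,0],[15,8],[19,1],[24,12],[41,7],[50,0]]
[[7,12],[14,0],[15,8],[19,1],[22,6],[24,12],[41,7],[50,0]]
[[7,12],[14,0],[15,8],[19,3],[22,6],[24,12],[41,7],[50,0]]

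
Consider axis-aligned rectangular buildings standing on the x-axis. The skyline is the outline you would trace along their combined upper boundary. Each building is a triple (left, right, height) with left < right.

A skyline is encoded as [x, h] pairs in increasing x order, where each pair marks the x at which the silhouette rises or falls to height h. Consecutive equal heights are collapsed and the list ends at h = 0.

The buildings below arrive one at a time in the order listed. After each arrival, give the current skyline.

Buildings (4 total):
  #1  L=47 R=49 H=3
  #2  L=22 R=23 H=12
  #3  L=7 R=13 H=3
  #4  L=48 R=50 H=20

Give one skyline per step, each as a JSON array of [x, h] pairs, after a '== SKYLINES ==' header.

== SKYLINES ==
[[47,3],[49,0]]
[[22,12],[23,0],[47,3],[49,0]]
[[7,3],[13,0],[22,12],[23,0],[47,3],[49,0]]
[[7,3],[13,0],[22,12],[23,0],[47,3],[48,20],[50,0]]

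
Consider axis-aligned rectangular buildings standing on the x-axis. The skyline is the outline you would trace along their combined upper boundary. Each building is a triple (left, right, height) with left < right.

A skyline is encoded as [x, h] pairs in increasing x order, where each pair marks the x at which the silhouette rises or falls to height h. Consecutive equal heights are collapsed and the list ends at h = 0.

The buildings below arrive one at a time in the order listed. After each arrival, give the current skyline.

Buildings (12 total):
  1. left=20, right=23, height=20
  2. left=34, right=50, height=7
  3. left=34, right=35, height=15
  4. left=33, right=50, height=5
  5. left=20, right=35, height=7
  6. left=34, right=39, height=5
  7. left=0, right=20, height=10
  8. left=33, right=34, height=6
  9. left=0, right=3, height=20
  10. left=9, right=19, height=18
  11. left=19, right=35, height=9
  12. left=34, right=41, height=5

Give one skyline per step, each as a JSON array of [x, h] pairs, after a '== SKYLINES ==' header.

== SKYLINES ==
[[20,20],[23,0]]
[[20,20],[23,0],[34,7],[50,0]]
[[20,20],[23,0],[34,15],[35,7],[50,0]]
[[20,20],[23,0],[33,5],[34,15],[35,7],[50,0]]
[[20,20],[23,7],[34,15],[35,7],[50,0]]
[[20,20],[23,7],[34,15],[35,7],[50,0]]
[[0,10],[20,20],[23,7],[34,15],[35,7],[50,0]]
[[0,10],[20,20],[23,7],[34,15],[35,7],[50,0]]
[[0,20],[3,10],[20,20],[23,7],[34,15],[35,7],[50,0]]
[[0,20],[3,10],[9,18],[19,10],[20,20],[23,7],[34,15],[35,7],[50,0]]
[[0,20],[3,10],[9,18],[19,10],[20,20],[23,9],[34,15],[35,7],[50,0]]
[[0,20],[3,10],[9,18],[19,10],[20,20],[23,9],[34,15],[35,7],[50,0]]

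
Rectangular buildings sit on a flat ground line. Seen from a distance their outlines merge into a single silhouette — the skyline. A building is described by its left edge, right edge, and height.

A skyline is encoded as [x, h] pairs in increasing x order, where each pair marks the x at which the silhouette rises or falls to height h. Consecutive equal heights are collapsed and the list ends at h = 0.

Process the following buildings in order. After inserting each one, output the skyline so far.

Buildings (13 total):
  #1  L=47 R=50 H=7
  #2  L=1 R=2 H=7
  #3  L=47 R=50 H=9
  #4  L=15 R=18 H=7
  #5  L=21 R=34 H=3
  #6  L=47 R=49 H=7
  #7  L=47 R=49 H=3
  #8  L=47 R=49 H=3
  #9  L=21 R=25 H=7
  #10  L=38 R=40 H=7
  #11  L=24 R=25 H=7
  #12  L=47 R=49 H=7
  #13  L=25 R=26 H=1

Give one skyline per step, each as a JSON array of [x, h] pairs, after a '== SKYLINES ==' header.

== SKYLINES ==
[[47,7],[50,0]]
[[1,7],[2,0],[47,7],[50,0]]
[[1,7],[2,0],[47,9],[50,0]]
[[1,7],[2,0],[15,7],[18,0],[47,9],[50,0]]
[[1,7],[2,0],[15,7],[18,0],[21,3],[34,0],[47,9],[50,0]]
[[1,7],[2,0],[15,7],[18,0],[21,3],[34,0],[47,9],[50,0]]
[[1,7],[2,0],[15,7],[18,0],[21,3],[34,0],[47,9],[50,0]]
[[1,7],[2,0],[15,7],[18,0],[21,3],[34,0],[47,9],[50,0]]
[[1,7],[2,0],[15,7],[18,0],[21,7],[25,3],[34,0],[47,9],[50,0]]
[[1,7],[2,0],[15,7],[18,0],[21,7],[25,3],[34,0],[38,7],[40,0],[47,9],[50,0]]
[[1,7],[2,0],[15,7],[18,0],[21,7],[25,3],[34,0],[38,7],[40,0],[47,9],[50,0]]
[[1,7],[2,0],[15,7],[18,0],[21,7],[25,3],[34,0],[38,7],[40,0],[47,9],[50,0]]
[[1,7],[2,0],[15,7],[18,0],[21,7],[25,3],[34,0],[38,7],[40,0],[47,9],[50,0]]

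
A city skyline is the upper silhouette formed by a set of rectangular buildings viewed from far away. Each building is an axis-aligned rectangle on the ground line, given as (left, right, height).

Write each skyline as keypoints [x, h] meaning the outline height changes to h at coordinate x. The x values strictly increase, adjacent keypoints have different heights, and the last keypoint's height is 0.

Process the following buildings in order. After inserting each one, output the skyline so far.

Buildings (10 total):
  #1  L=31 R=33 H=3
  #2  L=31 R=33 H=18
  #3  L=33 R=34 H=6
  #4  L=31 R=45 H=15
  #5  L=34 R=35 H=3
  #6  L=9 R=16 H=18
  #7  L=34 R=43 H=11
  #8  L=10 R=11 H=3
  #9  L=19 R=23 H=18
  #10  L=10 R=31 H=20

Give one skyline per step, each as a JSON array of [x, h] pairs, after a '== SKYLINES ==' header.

== SKYLINES ==
[[31,3],[33,0]]
[[31,18],[33,0]]
[[31,18],[33,6],[34,0]]
[[31,18],[33,15],[45,0]]
[[31,18],[33,15],[45,0]]
[[9,18],[16,0],[31,18],[33,15],[45,0]]
[[9,18],[16,0],[31,18],[33,15],[45,0]]
[[9,18],[16,0],[31,18],[33,15],[45,0]]
[[9,18],[16,0],[19,18],[23,0],[31,18],[33,15],[45,0]]
[[9,18],[10,20],[31,18],[33,15],[45,0]]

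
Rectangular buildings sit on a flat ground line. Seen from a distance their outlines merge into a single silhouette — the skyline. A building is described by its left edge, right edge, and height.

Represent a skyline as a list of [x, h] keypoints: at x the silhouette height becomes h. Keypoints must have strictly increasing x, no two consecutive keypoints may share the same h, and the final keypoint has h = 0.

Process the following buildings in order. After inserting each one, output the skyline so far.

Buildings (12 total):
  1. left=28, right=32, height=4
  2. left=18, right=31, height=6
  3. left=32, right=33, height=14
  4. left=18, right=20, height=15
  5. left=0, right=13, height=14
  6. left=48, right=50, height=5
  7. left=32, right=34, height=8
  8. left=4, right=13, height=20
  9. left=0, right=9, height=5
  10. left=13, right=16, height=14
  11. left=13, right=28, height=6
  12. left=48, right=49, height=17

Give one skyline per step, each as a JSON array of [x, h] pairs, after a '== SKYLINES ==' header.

== SKYLINES ==
[[28,4],[32,0]]
[[18,6],[31,4],[32,0]]
[[18,6],[31,4],[32,14],[33,0]]
[[18,15],[20,6],[31,4],[32,14],[33,0]]
[[0,14],[13,0],[18,15],[20,6],[31,4],[32,14],[33,0]]
[[0,14],[13,0],[18,15],[20,6],[31,4],[32,14],[33,0],[48,5],[50,0]]
[[0,14],[13,0],[18,15],[20,6],[31,4],[32,14],[33,8],[34,0],[48,5],[50,0]]
[[0,14],[4,20],[13,0],[18,15],[20,6],[31,4],[32,14],[33,8],[34,0],[48,5],[50,0]]
[[0,14],[4,20],[13,0],[18,15],[20,6],[31,4],[32,14],[33,8],[34,0],[48,5],[50,0]]
[[0,14],[4,20],[13,14],[16,0],[18,15],[20,6],[31,4],[32,14],[33,8],[34,0],[48,5],[50,0]]
[[0,14],[4,20],[13,14],[16,6],[18,15],[20,6],[31,4],[32,14],[33,8],[34,0],[48,5],[50,0]]
[[0,14],[4,20],[13,14],[16,6],[18,15],[20,6],[31,4],[32,14],[33,8],[34,0],[48,17],[49,5],[50,0]]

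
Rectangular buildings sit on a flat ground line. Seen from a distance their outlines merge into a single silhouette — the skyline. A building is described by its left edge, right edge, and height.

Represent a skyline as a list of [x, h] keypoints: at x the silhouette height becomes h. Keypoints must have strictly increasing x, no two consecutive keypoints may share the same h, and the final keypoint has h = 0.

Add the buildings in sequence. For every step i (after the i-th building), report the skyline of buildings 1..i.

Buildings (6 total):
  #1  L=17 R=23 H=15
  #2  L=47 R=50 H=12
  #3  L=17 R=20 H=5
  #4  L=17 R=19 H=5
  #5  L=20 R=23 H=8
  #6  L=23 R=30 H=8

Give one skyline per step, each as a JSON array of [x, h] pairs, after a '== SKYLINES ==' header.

== SKYLINES ==
[[17,15],[23,0]]
[[17,15],[23,0],[47,12],[50,0]]
[[17,15],[23,0],[47,12],[50,0]]
[[17,15],[23,0],[47,12],[50,0]]
[[17,15],[23,0],[47,12],[50,0]]
[[17,15],[23,8],[30,0],[47,12],[50,0]]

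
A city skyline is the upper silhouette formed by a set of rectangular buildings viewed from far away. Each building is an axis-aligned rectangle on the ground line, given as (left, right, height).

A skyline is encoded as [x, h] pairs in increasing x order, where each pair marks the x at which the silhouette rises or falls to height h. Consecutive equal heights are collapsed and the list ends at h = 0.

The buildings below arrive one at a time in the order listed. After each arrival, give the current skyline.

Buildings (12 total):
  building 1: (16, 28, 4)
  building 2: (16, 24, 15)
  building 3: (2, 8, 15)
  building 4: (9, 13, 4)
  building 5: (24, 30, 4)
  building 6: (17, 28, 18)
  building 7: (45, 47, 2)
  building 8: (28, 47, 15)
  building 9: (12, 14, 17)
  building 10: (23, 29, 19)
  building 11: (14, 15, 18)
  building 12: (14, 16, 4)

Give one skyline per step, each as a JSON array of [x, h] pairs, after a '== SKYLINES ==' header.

== SKYLINES ==
[[16,4],[28,0]]
[[16,15],[24,4],[28,0]]
[[2,15],[8,0],[16,15],[24,4],[28,0]]
[[2,15],[8,0],[9,4],[13,0],[16,15],[24,4],[28,0]]
[[2,15],[8,0],[9,4],[13,0],[16,15],[24,4],[30,0]]
[[2,15],[8,0],[9,4],[13,0],[16,15],[17,18],[28,4],[30,0]]
[[2,15],[8,0],[9,4],[13,0],[16,15],[17,18],[28,4],[30,0],[45,2],[47,0]]
[[2,15],[8,0],[9,4],[13,0],[16,15],[17,18],[28,15],[47,0]]
[[2,15],[8,0],[9,4],[12,17],[14,0],[16,15],[17,18],[28,15],[47,0]]
[[2,15],[8,0],[9,4],[12,17],[14,0],[16,15],[17,18],[23,19],[29,15],[47,0]]
[[2,15],[8,0],[9,4],[12,17],[14,18],[15,0],[16,15],[17,18],[23,19],[29,15],[47,0]]
[[2,15],[8,0],[9,4],[12,17],[14,18],[15,4],[16,15],[17,18],[23,19],[29,15],[47,0]]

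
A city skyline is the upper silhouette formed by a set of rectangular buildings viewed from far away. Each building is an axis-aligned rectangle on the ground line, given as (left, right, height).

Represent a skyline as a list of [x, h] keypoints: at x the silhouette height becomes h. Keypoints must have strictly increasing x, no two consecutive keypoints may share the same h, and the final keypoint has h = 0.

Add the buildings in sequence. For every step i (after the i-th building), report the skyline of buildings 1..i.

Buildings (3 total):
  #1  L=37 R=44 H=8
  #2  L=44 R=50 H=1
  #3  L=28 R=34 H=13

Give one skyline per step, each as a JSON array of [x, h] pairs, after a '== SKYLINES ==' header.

== SKYLINES ==
[[37,8],[44,0]]
[[37,8],[44,1],[50,0]]
[[28,13],[34,0],[37,8],[44,1],[50,0]]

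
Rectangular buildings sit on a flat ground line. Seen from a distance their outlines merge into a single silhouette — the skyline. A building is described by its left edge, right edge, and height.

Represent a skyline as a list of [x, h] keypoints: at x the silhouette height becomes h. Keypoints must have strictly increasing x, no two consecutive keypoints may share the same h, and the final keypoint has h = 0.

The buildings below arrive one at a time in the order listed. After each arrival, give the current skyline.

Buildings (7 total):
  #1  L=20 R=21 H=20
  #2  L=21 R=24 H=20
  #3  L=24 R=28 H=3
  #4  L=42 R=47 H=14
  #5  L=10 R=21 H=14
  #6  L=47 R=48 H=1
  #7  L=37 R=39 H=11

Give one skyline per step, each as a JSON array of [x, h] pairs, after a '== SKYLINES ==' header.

== SKYLINES ==
[[20,20],[21,0]]
[[20,20],[24,0]]
[[20,20],[24,3],[28,0]]
[[20,20],[24,3],[28,0],[42,14],[47,0]]
[[10,14],[20,20],[24,3],[28,0],[42,14],[47,0]]
[[10,14],[20,20],[24,3],[28,0],[42,14],[47,1],[48,0]]
[[10,14],[20,20],[24,3],[28,0],[37,11],[39,0],[42,14],[47,1],[48,0]]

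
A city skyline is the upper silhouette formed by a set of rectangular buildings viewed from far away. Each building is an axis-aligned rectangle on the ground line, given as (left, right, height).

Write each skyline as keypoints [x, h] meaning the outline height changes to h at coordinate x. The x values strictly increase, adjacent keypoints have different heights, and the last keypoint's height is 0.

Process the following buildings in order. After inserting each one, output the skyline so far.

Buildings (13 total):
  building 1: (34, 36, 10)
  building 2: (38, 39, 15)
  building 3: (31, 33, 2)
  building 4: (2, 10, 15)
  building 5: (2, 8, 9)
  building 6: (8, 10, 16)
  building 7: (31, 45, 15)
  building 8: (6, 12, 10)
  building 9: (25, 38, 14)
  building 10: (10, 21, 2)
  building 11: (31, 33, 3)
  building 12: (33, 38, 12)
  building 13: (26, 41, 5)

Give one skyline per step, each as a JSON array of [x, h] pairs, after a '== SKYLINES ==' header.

== SKYLINES ==
[[34,10],[36,0]]
[[34,10],[36,0],[38,15],[39,0]]
[[31,2],[33,0],[34,10],[36,0],[38,15],[39,0]]
[[2,15],[10,0],[31,2],[33,0],[34,10],[36,0],[38,15],[39,0]]
[[2,15],[10,0],[31,2],[33,0],[34,10],[36,0],[38,15],[39,0]]
[[2,15],[8,16],[10,0],[31,2],[33,0],[34,10],[36,0],[38,15],[39,0]]
[[2,15],[8,16],[10,0],[31,15],[45,0]]
[[2,15],[8,16],[10,10],[12,0],[31,15],[45,0]]
[[2,15],[8,16],[10,10],[12,0],[25,14],[31,15],[45,0]]
[[2,15],[8,16],[10,10],[12,2],[21,0],[25,14],[31,15],[45,0]]
[[2,15],[8,16],[10,10],[12,2],[21,0],[25,14],[31,15],[45,0]]
[[2,15],[8,16],[10,10],[12,2],[21,0],[25,14],[31,15],[45,0]]
[[2,15],[8,16],[10,10],[12,2],[21,0],[25,14],[31,15],[45,0]]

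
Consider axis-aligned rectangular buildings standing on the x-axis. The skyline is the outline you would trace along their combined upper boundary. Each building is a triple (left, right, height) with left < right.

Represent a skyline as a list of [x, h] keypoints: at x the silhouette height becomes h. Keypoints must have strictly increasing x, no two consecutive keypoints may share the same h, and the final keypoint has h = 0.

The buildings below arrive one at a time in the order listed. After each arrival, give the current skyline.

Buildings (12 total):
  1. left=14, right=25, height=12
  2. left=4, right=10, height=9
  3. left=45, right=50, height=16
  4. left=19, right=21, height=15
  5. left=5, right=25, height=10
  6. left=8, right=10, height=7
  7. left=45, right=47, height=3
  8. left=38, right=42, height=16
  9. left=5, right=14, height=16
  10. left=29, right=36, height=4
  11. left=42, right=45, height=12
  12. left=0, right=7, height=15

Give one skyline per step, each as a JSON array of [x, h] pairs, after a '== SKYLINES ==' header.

== SKYLINES ==
[[14,12],[25,0]]
[[4,9],[10,0],[14,12],[25,0]]
[[4,9],[10,0],[14,12],[25,0],[45,16],[50,0]]
[[4,9],[10,0],[14,12],[19,15],[21,12],[25,0],[45,16],[50,0]]
[[4,9],[5,10],[14,12],[19,15],[21,12],[25,0],[45,16],[50,0]]
[[4,9],[5,10],[14,12],[19,15],[21,12],[25,0],[45,16],[50,0]]
[[4,9],[5,10],[14,12],[19,15],[21,12],[25,0],[45,16],[50,0]]
[[4,9],[5,10],[14,12],[19,15],[21,12],[25,0],[38,16],[42,0],[45,16],[50,0]]
[[4,9],[5,16],[14,12],[19,15],[21,12],[25,0],[38,16],[42,0],[45,16],[50,0]]
[[4,9],[5,16],[14,12],[19,15],[21,12],[25,0],[29,4],[36,0],[38,16],[42,0],[45,16],[50,0]]
[[4,9],[5,16],[14,12],[19,15],[21,12],[25,0],[29,4],[36,0],[38,16],[42,12],[45,16],[50,0]]
[[0,15],[5,16],[14,12],[19,15],[21,12],[25,0],[29,4],[36,0],[38,16],[42,12],[45,16],[50,0]]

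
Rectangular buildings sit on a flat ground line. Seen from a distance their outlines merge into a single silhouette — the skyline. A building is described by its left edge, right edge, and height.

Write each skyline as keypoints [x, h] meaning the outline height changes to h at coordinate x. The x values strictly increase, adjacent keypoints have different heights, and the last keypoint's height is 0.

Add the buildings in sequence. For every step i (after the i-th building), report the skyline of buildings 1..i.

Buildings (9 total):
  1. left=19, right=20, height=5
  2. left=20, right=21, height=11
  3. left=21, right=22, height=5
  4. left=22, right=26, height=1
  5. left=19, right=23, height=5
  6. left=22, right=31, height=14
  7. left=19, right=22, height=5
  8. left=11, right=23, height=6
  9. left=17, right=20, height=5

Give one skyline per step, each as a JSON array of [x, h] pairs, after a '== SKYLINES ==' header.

== SKYLINES ==
[[19,5],[20,0]]
[[19,5],[20,11],[21,0]]
[[19,5],[20,11],[21,5],[22,0]]
[[19,5],[20,11],[21,5],[22,1],[26,0]]
[[19,5],[20,11],[21,5],[23,1],[26,0]]
[[19,5],[20,11],[21,5],[22,14],[31,0]]
[[19,5],[20,11],[21,5],[22,14],[31,0]]
[[11,6],[20,11],[21,6],[22,14],[31,0]]
[[11,6],[20,11],[21,6],[22,14],[31,0]]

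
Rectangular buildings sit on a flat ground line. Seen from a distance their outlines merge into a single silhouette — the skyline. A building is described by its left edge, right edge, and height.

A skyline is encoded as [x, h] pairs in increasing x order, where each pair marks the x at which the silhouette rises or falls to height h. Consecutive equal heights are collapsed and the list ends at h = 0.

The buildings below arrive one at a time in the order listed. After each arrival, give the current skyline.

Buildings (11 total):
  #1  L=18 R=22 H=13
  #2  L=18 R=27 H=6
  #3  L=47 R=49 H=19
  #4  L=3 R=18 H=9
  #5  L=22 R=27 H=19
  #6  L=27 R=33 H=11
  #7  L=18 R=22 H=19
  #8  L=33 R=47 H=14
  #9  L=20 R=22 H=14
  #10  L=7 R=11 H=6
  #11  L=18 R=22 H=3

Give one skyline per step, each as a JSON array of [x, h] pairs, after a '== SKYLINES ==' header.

== SKYLINES ==
[[18,13],[22,0]]
[[18,13],[22,6],[27,0]]
[[18,13],[22,6],[27,0],[47,19],[49,0]]
[[3,9],[18,13],[22,6],[27,0],[47,19],[49,0]]
[[3,9],[18,13],[22,19],[27,0],[47,19],[49,0]]
[[3,9],[18,13],[22,19],[27,11],[33,0],[47,19],[49,0]]
[[3,9],[18,19],[27,11],[33,0],[47,19],[49,0]]
[[3,9],[18,19],[27,11],[33,14],[47,19],[49,0]]
[[3,9],[18,19],[27,11],[33,14],[47,19],[49,0]]
[[3,9],[18,19],[27,11],[33,14],[47,19],[49,0]]
[[3,9],[18,19],[27,11],[33,14],[47,19],[49,0]]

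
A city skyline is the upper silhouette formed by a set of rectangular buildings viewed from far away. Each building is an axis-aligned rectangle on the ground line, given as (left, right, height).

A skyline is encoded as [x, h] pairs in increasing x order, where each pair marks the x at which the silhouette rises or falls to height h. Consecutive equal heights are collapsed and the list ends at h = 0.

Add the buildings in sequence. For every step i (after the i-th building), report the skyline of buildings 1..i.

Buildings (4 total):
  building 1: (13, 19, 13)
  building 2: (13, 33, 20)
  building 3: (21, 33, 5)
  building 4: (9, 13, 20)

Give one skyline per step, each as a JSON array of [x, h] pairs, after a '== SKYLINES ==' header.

== SKYLINES ==
[[13,13],[19,0]]
[[13,20],[33,0]]
[[13,20],[33,0]]
[[9,20],[33,0]]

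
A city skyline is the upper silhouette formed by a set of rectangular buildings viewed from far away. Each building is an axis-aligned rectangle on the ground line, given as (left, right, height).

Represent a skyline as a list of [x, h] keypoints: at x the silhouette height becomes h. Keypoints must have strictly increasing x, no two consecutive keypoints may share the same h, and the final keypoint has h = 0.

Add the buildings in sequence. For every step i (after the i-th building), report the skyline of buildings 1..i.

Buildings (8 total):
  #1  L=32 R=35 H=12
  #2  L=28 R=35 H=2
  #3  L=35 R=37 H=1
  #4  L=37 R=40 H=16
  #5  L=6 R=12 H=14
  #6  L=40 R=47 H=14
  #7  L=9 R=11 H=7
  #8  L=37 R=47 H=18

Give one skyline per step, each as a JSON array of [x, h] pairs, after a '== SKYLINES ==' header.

== SKYLINES ==
[[32,12],[35,0]]
[[28,2],[32,12],[35,0]]
[[28,2],[32,12],[35,1],[37,0]]
[[28,2],[32,12],[35,1],[37,16],[40,0]]
[[6,14],[12,0],[28,2],[32,12],[35,1],[37,16],[40,0]]
[[6,14],[12,0],[28,2],[32,12],[35,1],[37,16],[40,14],[47,0]]
[[6,14],[12,0],[28,2],[32,12],[35,1],[37,16],[40,14],[47,0]]
[[6,14],[12,0],[28,2],[32,12],[35,1],[37,18],[47,0]]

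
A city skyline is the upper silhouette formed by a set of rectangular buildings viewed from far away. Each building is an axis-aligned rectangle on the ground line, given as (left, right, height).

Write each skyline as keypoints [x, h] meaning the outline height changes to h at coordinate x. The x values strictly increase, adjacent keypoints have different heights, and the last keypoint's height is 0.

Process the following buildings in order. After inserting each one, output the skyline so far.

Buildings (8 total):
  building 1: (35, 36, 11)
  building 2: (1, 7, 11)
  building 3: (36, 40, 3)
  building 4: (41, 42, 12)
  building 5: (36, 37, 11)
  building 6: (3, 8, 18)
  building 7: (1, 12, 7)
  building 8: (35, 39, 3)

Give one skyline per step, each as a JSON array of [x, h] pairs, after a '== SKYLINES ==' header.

== SKYLINES ==
[[35,11],[36,0]]
[[1,11],[7,0],[35,11],[36,0]]
[[1,11],[7,0],[35,11],[36,3],[40,0]]
[[1,11],[7,0],[35,11],[36,3],[40,0],[41,12],[42,0]]
[[1,11],[7,0],[35,11],[37,3],[40,0],[41,12],[42,0]]
[[1,11],[3,18],[8,0],[35,11],[37,3],[40,0],[41,12],[42,0]]
[[1,11],[3,18],[8,7],[12,0],[35,11],[37,3],[40,0],[41,12],[42,0]]
[[1,11],[3,18],[8,7],[12,0],[35,11],[37,3],[40,0],[41,12],[42,0]]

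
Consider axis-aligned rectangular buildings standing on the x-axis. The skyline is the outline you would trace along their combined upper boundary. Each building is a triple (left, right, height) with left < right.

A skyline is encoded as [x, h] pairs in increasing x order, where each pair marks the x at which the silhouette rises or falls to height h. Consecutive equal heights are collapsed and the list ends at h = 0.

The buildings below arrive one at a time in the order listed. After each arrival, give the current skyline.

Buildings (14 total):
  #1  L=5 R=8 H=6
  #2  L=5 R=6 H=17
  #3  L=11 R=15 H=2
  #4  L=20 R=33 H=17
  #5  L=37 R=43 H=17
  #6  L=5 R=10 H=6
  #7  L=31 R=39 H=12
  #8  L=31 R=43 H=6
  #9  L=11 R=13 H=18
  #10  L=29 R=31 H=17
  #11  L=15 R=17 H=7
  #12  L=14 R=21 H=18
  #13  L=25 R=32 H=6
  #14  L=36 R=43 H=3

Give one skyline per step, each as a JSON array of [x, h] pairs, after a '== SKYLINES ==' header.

== SKYLINES ==
[[5,6],[8,0]]
[[5,17],[6,6],[8,0]]
[[5,17],[6,6],[8,0],[11,2],[15,0]]
[[5,17],[6,6],[8,0],[11,2],[15,0],[20,17],[33,0]]
[[5,17],[6,6],[8,0],[11,2],[15,0],[20,17],[33,0],[37,17],[43,0]]
[[5,17],[6,6],[10,0],[11,2],[15,0],[20,17],[33,0],[37,17],[43,0]]
[[5,17],[6,6],[10,0],[11,2],[15,0],[20,17],[33,12],[37,17],[43,0]]
[[5,17],[6,6],[10,0],[11,2],[15,0],[20,17],[33,12],[37,17],[43,0]]
[[5,17],[6,6],[10,0],[11,18],[13,2],[15,0],[20,17],[33,12],[37,17],[43,0]]
[[5,17],[6,6],[10,0],[11,18],[13,2],[15,0],[20,17],[33,12],[37,17],[43,0]]
[[5,17],[6,6],[10,0],[11,18],[13,2],[15,7],[17,0],[20,17],[33,12],[37,17],[43,0]]
[[5,17],[6,6],[10,0],[11,18],[13,2],[14,18],[21,17],[33,12],[37,17],[43,0]]
[[5,17],[6,6],[10,0],[11,18],[13,2],[14,18],[21,17],[33,12],[37,17],[43,0]]
[[5,17],[6,6],[10,0],[11,18],[13,2],[14,18],[21,17],[33,12],[37,17],[43,0]]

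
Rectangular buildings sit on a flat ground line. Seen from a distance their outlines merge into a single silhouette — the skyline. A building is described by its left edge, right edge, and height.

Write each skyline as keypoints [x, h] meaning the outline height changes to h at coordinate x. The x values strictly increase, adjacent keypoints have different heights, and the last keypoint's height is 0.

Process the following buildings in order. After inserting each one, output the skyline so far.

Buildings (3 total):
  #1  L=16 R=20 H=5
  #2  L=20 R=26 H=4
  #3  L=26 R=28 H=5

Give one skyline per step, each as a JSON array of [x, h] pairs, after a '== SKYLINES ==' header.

== SKYLINES ==
[[16,5],[20,0]]
[[16,5],[20,4],[26,0]]
[[16,5],[20,4],[26,5],[28,0]]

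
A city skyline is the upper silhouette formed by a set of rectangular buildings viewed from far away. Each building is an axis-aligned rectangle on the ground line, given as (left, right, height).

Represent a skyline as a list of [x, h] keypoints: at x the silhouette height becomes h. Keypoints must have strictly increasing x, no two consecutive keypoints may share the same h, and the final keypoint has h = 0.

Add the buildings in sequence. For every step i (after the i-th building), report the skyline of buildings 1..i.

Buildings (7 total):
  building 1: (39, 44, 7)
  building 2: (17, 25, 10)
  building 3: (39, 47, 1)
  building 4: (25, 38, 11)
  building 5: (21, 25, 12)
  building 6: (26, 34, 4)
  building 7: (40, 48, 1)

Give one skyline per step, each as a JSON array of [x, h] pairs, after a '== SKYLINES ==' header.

== SKYLINES ==
[[39,7],[44,0]]
[[17,10],[25,0],[39,7],[44,0]]
[[17,10],[25,0],[39,7],[44,1],[47,0]]
[[17,10],[25,11],[38,0],[39,7],[44,1],[47,0]]
[[17,10],[21,12],[25,11],[38,0],[39,7],[44,1],[47,0]]
[[17,10],[21,12],[25,11],[38,0],[39,7],[44,1],[47,0]]
[[17,10],[21,12],[25,11],[38,0],[39,7],[44,1],[48,0]]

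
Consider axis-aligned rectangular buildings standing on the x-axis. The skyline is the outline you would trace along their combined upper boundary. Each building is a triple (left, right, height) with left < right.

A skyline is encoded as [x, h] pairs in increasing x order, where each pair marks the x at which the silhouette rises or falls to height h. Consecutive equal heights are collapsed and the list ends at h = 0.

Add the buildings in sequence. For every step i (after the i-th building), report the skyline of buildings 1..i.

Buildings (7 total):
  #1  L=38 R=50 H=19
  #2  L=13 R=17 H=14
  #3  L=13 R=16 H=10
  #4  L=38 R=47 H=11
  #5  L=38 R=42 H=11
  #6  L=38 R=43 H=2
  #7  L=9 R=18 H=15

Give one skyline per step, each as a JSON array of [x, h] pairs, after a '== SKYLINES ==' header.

== SKYLINES ==
[[38,19],[50,0]]
[[13,14],[17,0],[38,19],[50,0]]
[[13,14],[17,0],[38,19],[50,0]]
[[13,14],[17,0],[38,19],[50,0]]
[[13,14],[17,0],[38,19],[50,0]]
[[13,14],[17,0],[38,19],[50,0]]
[[9,15],[18,0],[38,19],[50,0]]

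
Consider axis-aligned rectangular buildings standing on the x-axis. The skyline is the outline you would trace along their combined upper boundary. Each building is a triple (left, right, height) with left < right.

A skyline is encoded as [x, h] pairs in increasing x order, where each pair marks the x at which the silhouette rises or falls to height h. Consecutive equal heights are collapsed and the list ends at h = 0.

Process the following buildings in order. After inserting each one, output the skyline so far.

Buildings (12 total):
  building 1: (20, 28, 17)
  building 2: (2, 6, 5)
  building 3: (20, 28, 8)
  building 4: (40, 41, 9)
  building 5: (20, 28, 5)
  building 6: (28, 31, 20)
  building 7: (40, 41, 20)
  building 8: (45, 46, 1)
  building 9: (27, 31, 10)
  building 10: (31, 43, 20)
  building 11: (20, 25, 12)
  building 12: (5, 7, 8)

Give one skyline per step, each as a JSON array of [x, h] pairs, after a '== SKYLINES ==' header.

== SKYLINES ==
[[20,17],[28,0]]
[[2,5],[6,0],[20,17],[28,0]]
[[2,5],[6,0],[20,17],[28,0]]
[[2,5],[6,0],[20,17],[28,0],[40,9],[41,0]]
[[2,5],[6,0],[20,17],[28,0],[40,9],[41,0]]
[[2,5],[6,0],[20,17],[28,20],[31,0],[40,9],[41,0]]
[[2,5],[6,0],[20,17],[28,20],[31,0],[40,20],[41,0]]
[[2,5],[6,0],[20,17],[28,20],[31,0],[40,20],[41,0],[45,1],[46,0]]
[[2,5],[6,0],[20,17],[28,20],[31,0],[40,20],[41,0],[45,1],[46,0]]
[[2,5],[6,0],[20,17],[28,20],[43,0],[45,1],[46,0]]
[[2,5],[6,0],[20,17],[28,20],[43,0],[45,1],[46,0]]
[[2,5],[5,8],[7,0],[20,17],[28,20],[43,0],[45,1],[46,0]]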